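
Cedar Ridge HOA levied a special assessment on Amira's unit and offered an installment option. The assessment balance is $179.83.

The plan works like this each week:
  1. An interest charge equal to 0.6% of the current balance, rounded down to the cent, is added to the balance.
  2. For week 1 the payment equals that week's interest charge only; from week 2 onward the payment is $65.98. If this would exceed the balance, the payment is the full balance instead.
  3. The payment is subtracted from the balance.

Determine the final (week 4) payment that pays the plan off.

$49.91

# | Opening | Interest | Payment | End bal
1 | $179.83 | $1.07 | $1.07 | $179.83
2 | $179.83 | $1.07 | $65.98 | $114.92
3 | $114.92 | $0.68 | $65.98 | $49.62
4 | $49.62 | $0.29 | $49.91 | $0.00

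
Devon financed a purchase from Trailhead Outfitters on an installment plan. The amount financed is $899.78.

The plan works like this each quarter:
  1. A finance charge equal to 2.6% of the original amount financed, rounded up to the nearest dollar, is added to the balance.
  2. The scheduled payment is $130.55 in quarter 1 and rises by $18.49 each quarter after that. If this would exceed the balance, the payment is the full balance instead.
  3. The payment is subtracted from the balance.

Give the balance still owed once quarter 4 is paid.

Quarter 1: $899.78 +$24.00 interest = $923.78; pay $130.55 → $793.23
Quarter 2: $793.23 +$24.00 interest = $817.23; pay $149.04 → $668.19
Quarter 3: $668.19 +$24.00 interest = $692.19; pay $167.53 → $524.66
Quarter 4: $524.66 +$24.00 interest = $548.66; pay $186.02 → $362.64

$362.64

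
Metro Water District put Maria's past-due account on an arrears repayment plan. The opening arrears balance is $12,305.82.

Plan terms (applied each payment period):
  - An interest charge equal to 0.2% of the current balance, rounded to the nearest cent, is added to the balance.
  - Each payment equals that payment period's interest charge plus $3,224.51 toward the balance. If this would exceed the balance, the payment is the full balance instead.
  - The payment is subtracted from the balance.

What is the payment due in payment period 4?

$2,637.55

# | Opening | Interest | Payment | End bal
1 | $12,305.82 | $24.61 | $3,249.12 | $9,081.31
2 | $9,081.31 | $18.16 | $3,242.67 | $5,856.80
3 | $5,856.80 | $11.71 | $3,236.22 | $2,632.29
4 | $2,632.29 | $5.26 | $2,637.55 | $0.00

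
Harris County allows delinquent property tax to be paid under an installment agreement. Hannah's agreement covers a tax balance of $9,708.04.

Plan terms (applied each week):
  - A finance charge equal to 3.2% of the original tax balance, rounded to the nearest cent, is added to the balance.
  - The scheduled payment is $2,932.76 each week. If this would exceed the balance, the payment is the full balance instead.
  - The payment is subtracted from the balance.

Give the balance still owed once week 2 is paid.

Week 1: $9,708.04 +$310.66 interest = $10,018.70; pay $2,932.76 → $7,085.94
Week 2: $7,085.94 +$310.66 interest = $7,396.60; pay $2,932.76 → $4,463.84

$4,463.84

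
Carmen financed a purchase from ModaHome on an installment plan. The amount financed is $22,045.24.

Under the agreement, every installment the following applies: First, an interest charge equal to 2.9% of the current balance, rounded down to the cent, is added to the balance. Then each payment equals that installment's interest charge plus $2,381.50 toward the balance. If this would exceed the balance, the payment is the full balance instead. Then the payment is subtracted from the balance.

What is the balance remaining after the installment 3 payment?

$14,900.74

Installment 1: opening $22,045.24; interest $639.31 → $22,684.55; payment $3,020.81; balance $19,663.74
Installment 2: opening $19,663.74; interest $570.24 → $20,233.98; payment $2,951.74; balance $17,282.24
Installment 3: opening $17,282.24; interest $501.18 → $17,783.42; payment $2,882.68; balance $14,900.74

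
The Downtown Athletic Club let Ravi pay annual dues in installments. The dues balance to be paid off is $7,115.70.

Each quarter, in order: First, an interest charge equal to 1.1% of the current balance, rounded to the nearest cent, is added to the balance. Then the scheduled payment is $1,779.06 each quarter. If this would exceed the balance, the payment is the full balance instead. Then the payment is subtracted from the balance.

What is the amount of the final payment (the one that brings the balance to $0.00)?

Quarter 1: $7,115.70 +$78.27 interest = $7,193.97; pay $1,779.06 → $5,414.91
Quarter 2: $5,414.91 +$59.56 interest = $5,474.47; pay $1,779.06 → $3,695.41
Quarter 3: $3,695.41 +$40.65 interest = $3,736.06; pay $1,779.06 → $1,957.00
Quarter 4: $1,957.00 +$21.53 interest = $1,978.53; pay $1,779.06 → $199.47
Quarter 5: $199.47 +$2.19 interest = $201.66; pay $201.66 → $0.00

$201.66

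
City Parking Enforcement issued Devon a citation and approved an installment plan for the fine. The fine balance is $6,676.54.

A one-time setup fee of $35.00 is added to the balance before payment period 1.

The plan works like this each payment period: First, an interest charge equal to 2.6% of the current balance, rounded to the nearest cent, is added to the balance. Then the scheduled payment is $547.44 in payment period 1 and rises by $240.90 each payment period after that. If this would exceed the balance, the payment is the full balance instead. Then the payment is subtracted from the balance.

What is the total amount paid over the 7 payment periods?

# | Opening | Interest | Payment | End bal
1 | $6,711.54 | $174.50 | $547.44 | $6,338.60
2 | $6,338.60 | $164.80 | $788.34 | $5,715.06
3 | $5,715.06 | $148.59 | $1,029.24 | $4,834.41
4 | $4,834.41 | $125.69 | $1,270.14 | $3,689.96
5 | $3,689.96 | $95.94 | $1,511.04 | $2,274.86
6 | $2,274.86 | $59.15 | $1,751.94 | $582.07
7 | $582.07 | $15.13 | $597.20 | $0.00
Total paid: $7,495.34

$7,495.34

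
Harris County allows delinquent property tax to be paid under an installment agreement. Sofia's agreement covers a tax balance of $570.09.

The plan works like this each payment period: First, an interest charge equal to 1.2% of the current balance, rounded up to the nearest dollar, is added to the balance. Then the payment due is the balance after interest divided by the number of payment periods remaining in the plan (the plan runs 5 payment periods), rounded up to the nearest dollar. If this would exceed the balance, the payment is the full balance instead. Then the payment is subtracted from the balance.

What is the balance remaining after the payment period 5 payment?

$0.00

Payment period 1: $570.09 +$7.00 interest = $577.09; pay $116.00 → $461.09
Payment period 2: $461.09 +$6.00 interest = $467.09; pay $117.00 → $350.09
Payment period 3: $350.09 +$5.00 interest = $355.09; pay $119.00 → $236.09
Payment period 4: $236.09 +$3.00 interest = $239.09; pay $120.00 → $119.09
Payment period 5: $119.09 +$2.00 interest = $121.09; pay $121.09 → $0.00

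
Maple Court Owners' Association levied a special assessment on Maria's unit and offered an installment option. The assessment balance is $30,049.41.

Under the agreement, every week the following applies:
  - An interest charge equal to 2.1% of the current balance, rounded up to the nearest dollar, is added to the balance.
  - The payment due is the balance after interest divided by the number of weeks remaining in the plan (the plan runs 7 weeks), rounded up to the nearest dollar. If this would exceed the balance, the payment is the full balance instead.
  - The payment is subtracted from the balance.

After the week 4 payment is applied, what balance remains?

$13,994.41

# | Opening | Interest | Payment | End bal
1 | $30,049.41 | $632.00 | $4,384.00 | $26,297.41
2 | $26,297.41 | $553.00 | $4,476.00 | $22,374.41
3 | $22,374.41 | $470.00 | $4,569.00 | $18,275.41
4 | $18,275.41 | $384.00 | $4,665.00 | $13,994.41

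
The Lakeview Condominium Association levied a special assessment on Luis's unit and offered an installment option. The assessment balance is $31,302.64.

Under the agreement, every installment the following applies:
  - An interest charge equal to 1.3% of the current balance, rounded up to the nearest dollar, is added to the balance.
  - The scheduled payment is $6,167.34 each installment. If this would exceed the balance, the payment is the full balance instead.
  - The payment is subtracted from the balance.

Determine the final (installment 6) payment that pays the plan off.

$1,767.94

# | Opening | Interest | Payment | End bal
1 | $31,302.64 | $407.00 | $6,167.34 | $25,542.30
2 | $25,542.30 | $333.00 | $6,167.34 | $19,707.96
3 | $19,707.96 | $257.00 | $6,167.34 | $13,797.62
4 | $13,797.62 | $180.00 | $6,167.34 | $7,810.28
5 | $7,810.28 | $102.00 | $6,167.34 | $1,744.94
6 | $1,744.94 | $23.00 | $1,767.94 | $0.00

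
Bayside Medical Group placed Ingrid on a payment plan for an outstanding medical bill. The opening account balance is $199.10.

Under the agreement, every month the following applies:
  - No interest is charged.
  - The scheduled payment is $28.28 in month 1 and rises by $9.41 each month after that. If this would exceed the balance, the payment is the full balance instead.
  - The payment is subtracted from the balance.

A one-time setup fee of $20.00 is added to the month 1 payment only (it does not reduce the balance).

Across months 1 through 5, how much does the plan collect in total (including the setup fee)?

$219.10

Month 1: opening $199.10; payment $28.28 (+ $20.00 fee); balance $170.82
Month 2: opening $170.82; payment $37.69; balance $133.13
Month 3: opening $133.13; payment $47.10; balance $86.03
Month 4: opening $86.03; payment $56.51; balance $29.52
Month 5: opening $29.52; payment $29.52; balance $0.00
Total paid: $219.10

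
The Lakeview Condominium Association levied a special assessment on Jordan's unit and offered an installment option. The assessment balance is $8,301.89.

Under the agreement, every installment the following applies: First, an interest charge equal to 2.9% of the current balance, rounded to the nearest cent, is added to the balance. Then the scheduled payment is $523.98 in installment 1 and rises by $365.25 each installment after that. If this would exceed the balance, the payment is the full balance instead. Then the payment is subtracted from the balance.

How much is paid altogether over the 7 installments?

Installment 1: $8,301.89 +$240.75 interest = $8,542.64; pay $523.98 → $8,018.66
Installment 2: $8,018.66 +$232.54 interest = $8,251.20; pay $889.23 → $7,361.97
Installment 3: $7,361.97 +$213.50 interest = $7,575.47; pay $1,254.48 → $6,320.99
Installment 4: $6,320.99 +$183.31 interest = $6,504.30; pay $1,619.73 → $4,884.57
Installment 5: $4,884.57 +$141.65 interest = $5,026.22; pay $1,984.98 → $3,041.24
Installment 6: $3,041.24 +$88.20 interest = $3,129.44; pay $2,350.23 → $779.21
Installment 7: $779.21 +$22.60 interest = $801.81; pay $801.81 → $0.00
Total paid: $9,424.44

$9,424.44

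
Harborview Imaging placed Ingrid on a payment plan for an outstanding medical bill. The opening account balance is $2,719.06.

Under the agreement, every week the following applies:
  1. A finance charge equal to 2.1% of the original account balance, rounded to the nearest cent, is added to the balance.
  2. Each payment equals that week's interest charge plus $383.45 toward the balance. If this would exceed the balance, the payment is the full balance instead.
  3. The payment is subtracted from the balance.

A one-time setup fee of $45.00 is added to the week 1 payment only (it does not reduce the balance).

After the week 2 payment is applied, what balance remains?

Week 1: opening $2,719.06; interest $57.10 → $2,776.16; payment $440.55 (+ $45.00 fee); balance $2,335.61
Week 2: opening $2,335.61; interest $57.10 → $2,392.71; payment $440.55; balance $1,952.16

$1,952.16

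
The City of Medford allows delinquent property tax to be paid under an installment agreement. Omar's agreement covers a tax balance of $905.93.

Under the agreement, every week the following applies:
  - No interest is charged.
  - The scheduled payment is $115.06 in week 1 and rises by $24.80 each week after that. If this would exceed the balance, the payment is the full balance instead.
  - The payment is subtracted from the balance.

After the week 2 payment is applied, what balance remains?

$651.01

Week 1: $905.93 − $115.06 → $790.87
Week 2: $790.87 − $139.86 → $651.01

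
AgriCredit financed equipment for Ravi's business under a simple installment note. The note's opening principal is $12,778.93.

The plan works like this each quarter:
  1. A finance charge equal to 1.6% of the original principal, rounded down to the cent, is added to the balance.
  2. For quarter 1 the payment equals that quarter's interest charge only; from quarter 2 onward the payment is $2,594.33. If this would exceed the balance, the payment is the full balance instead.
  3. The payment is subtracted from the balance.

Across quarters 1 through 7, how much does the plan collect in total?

Quarter 1: opening $12,778.93; interest $204.46 → $12,983.39; payment $204.46; balance $12,778.93
Quarter 2: opening $12,778.93; interest $204.46 → $12,983.39; payment $2,594.33; balance $10,389.06
Quarter 3: opening $10,389.06; interest $204.46 → $10,593.52; payment $2,594.33; balance $7,999.19
Quarter 4: opening $7,999.19; interest $204.46 → $8,203.65; payment $2,594.33; balance $5,609.32
Quarter 5: opening $5,609.32; interest $204.46 → $5,813.78; payment $2,594.33; balance $3,219.45
Quarter 6: opening $3,219.45; interest $204.46 → $3,423.91; payment $2,594.33; balance $829.58
Quarter 7: opening $829.58; interest $204.46 → $1,034.04; payment $1,034.04; balance $0.00
Total paid: $14,210.15

$14,210.15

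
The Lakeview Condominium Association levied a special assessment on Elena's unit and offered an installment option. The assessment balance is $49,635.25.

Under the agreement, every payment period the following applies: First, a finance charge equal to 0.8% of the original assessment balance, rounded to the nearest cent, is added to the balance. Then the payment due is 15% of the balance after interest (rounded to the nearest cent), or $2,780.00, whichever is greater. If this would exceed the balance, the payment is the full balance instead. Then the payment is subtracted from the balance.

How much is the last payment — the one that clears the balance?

Payment period 1: opening $49,635.25; interest $397.08 → $50,032.33; payment $7,504.85; balance $42,527.48
Payment period 2: opening $42,527.48; interest $397.08 → $42,924.56; payment $6,438.68; balance $36,485.88
Payment period 3: opening $36,485.88; interest $397.08 → $36,882.96; payment $5,532.44; balance $31,350.52
Payment period 4: opening $31,350.52; interest $397.08 → $31,747.60; payment $4,762.14; balance $26,985.46
Payment period 5: opening $26,985.46; interest $397.08 → $27,382.54; payment $4,107.38; balance $23,275.16
Payment period 6: opening $23,275.16; interest $397.08 → $23,672.24; payment $3,550.84; balance $20,121.40
Payment period 7: opening $20,121.40; interest $397.08 → $20,518.48; payment $3,077.77; balance $17,440.71
Payment period 8: opening $17,440.71; interest $397.08 → $17,837.79; payment $2,780.00; balance $15,057.79
Payment period 9: opening $15,057.79; interest $397.08 → $15,454.87; payment $2,780.00; balance $12,674.87
Payment period 10: opening $12,674.87; interest $397.08 → $13,071.95; payment $2,780.00; balance $10,291.95
Payment period 11: opening $10,291.95; interest $397.08 → $10,689.03; payment $2,780.00; balance $7,909.03
Payment period 12: opening $7,909.03; interest $397.08 → $8,306.11; payment $2,780.00; balance $5,526.11
Payment period 13: opening $5,526.11; interest $397.08 → $5,923.19; payment $2,780.00; balance $3,143.19
Payment period 14: opening $3,143.19; interest $397.08 → $3,540.27; payment $2,780.00; balance $760.27
Payment period 15: opening $760.27; interest $397.08 → $1,157.35; payment $1,157.35; balance $0.00

$1,157.35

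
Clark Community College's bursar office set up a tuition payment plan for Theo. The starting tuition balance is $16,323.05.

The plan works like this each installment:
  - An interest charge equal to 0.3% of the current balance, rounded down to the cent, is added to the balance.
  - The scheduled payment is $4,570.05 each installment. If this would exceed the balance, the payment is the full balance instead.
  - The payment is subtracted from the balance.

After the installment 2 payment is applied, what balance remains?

Installment 1: $16,323.05 +$48.96 interest = $16,372.01; pay $4,570.05 → $11,801.96
Installment 2: $11,801.96 +$35.40 interest = $11,837.36; pay $4,570.05 → $7,267.31

$7,267.31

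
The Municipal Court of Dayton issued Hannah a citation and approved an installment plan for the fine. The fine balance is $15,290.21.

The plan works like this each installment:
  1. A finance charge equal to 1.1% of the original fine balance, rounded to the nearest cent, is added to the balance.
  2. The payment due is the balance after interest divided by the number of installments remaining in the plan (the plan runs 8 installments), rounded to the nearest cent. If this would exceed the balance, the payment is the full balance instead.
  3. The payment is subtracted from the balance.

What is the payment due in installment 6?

$2,116.11

# | Opening | Interest | Payment | End bal
1 | $15,290.21 | $168.19 | $1,932.30 | $13,526.10
2 | $13,526.10 | $168.19 | $1,956.33 | $11,737.96
3 | $11,737.96 | $168.19 | $1,984.36 | $9,921.79
4 | $9,921.79 | $168.19 | $2,018.00 | $8,071.98
5 | $8,071.98 | $168.19 | $2,060.04 | $6,180.13
6 | $6,180.13 | $168.19 | $2,116.11 | $4,232.21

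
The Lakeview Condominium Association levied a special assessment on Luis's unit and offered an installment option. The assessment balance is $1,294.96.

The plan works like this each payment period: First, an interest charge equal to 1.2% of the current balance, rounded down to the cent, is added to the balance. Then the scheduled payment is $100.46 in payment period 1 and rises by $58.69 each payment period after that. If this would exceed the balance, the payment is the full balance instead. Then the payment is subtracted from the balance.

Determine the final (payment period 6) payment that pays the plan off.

Payment period 1: opening $1,294.96; interest $15.53 → $1,310.49; payment $100.46; balance $1,210.03
Payment period 2: opening $1,210.03; interest $14.52 → $1,224.55; payment $159.15; balance $1,065.40
Payment period 3: opening $1,065.40; interest $12.78 → $1,078.18; payment $217.84; balance $860.34
Payment period 4: opening $860.34; interest $10.32 → $870.66; payment $276.53; balance $594.13
Payment period 5: opening $594.13; interest $7.12 → $601.25; payment $335.22; balance $266.03
Payment period 6: opening $266.03; interest $3.19 → $269.22; payment $269.22; balance $0.00

$269.22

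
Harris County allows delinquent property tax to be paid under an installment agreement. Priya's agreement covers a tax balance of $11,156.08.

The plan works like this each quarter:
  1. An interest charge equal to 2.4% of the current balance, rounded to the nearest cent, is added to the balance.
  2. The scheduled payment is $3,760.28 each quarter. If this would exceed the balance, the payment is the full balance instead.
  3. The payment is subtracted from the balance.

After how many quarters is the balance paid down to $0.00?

4

Quarter 1: $11,156.08 +$267.75 interest = $11,423.83; pay $3,760.28 → $7,663.55
Quarter 2: $7,663.55 +$183.93 interest = $7,847.48; pay $3,760.28 → $4,087.20
Quarter 3: $4,087.20 +$98.09 interest = $4,185.29; pay $3,760.28 → $425.01
Quarter 4: $425.01 +$10.20 interest = $435.21; pay $435.21 → $0.00
Balance reaches $0.00 in quarter 4.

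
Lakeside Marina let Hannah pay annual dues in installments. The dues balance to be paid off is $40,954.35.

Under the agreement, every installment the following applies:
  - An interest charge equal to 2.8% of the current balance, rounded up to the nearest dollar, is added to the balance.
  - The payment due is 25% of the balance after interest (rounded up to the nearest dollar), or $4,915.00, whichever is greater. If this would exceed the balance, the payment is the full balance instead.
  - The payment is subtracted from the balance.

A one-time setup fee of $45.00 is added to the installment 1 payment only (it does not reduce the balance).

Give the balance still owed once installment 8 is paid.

$0.00

Installment 1: opening $40,954.35; interest $1,147.00 → $42,101.35; payment $10,526.00 (+ $45.00 fee); balance $31,575.35
Installment 2: opening $31,575.35; interest $885.00 → $32,460.35; payment $8,116.00; balance $24,344.35
Installment 3: opening $24,344.35; interest $682.00 → $25,026.35; payment $6,257.00; balance $18,769.35
Installment 4: opening $18,769.35; interest $526.00 → $19,295.35; payment $4,915.00; balance $14,380.35
Installment 5: opening $14,380.35; interest $403.00 → $14,783.35; payment $4,915.00; balance $9,868.35
Installment 6: opening $9,868.35; interest $277.00 → $10,145.35; payment $4,915.00; balance $5,230.35
Installment 7: opening $5,230.35; interest $147.00 → $5,377.35; payment $4,915.00; balance $462.35
Installment 8: opening $462.35; interest $13.00 → $475.35; payment $475.35; balance $0.00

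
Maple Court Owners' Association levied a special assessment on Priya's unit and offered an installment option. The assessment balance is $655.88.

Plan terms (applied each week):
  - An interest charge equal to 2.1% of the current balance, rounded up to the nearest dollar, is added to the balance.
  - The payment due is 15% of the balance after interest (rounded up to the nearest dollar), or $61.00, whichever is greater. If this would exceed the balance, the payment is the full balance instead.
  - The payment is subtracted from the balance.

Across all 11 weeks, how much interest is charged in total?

Week 1: $655.88 +$14.00 interest = $669.88; pay $101.00 → $568.88
Week 2: $568.88 +$12.00 interest = $580.88; pay $88.00 → $492.88
Week 3: $492.88 +$11.00 interest = $503.88; pay $76.00 → $427.88
Week 4: $427.88 +$9.00 interest = $436.88; pay $66.00 → $370.88
Week 5: $370.88 +$8.00 interest = $378.88; pay $61.00 → $317.88
Week 6: $317.88 +$7.00 interest = $324.88; pay $61.00 → $263.88
Week 7: $263.88 +$6.00 interest = $269.88; pay $61.00 → $208.88
Week 8: $208.88 +$5.00 interest = $213.88; pay $61.00 → $152.88
Week 9: $152.88 +$4.00 interest = $156.88; pay $61.00 → $95.88
Week 10: $95.88 +$3.00 interest = $98.88; pay $61.00 → $37.88
Week 11: $37.88 +$1.00 interest = $38.88; pay $38.88 → $0.00
Total interest: $14.00 + $12.00 + $11.00 + $9.00 + $8.00 + $7.00 + $6.00 + $5.00 + $4.00 + $3.00 + $1.00 = $80.00

$80.00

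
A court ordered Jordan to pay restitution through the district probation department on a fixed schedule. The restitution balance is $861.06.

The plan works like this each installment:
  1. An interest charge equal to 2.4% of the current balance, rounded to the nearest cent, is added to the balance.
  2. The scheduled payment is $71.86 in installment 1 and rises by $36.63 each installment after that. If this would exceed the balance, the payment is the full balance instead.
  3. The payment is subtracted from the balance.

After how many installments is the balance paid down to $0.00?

Installment 1: $861.06 +$20.67 interest = $881.73; pay $71.86 → $809.87
Installment 2: $809.87 +$19.44 interest = $829.31; pay $108.49 → $720.82
Installment 3: $720.82 +$17.30 interest = $738.12; pay $145.12 → $593.00
Installment 4: $593.00 +$14.23 interest = $607.23; pay $181.75 → $425.48
Installment 5: $425.48 +$10.21 interest = $435.69; pay $218.38 → $217.31
Installment 6: $217.31 +$5.22 interest = $222.53; pay $222.53 → $0.00
Balance reaches $0.00 in installment 6.

6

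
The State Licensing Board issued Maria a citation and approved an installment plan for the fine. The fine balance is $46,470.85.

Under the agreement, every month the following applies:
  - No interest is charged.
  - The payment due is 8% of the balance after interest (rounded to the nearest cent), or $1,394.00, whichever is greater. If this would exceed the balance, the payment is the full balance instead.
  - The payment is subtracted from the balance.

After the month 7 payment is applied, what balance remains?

Month 1: $46,470.85 − $3,717.67 → $42,753.18
Month 2: $42,753.18 − $3,420.25 → $39,332.93
Month 3: $39,332.93 − $3,146.63 → $36,186.30
Month 4: $36,186.30 − $2,894.90 → $33,291.40
Month 5: $33,291.40 − $2,663.31 → $30,628.09
Month 6: $30,628.09 − $2,450.25 → $28,177.84
Month 7: $28,177.84 − $2,254.23 → $25,923.61

$25,923.61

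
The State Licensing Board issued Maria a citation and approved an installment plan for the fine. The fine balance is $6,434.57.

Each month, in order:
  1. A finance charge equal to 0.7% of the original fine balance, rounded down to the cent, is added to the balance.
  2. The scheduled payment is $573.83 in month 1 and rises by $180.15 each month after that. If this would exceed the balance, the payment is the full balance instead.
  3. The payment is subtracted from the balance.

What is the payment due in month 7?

Month 1: $6,434.57 +$45.04 interest = $6,479.61; pay $573.83 → $5,905.78
Month 2: $5,905.78 +$45.04 interest = $5,950.82; pay $753.98 → $5,196.84
Month 3: $5,196.84 +$45.04 interest = $5,241.88; pay $934.13 → $4,307.75
Month 4: $4,307.75 +$45.04 interest = $4,352.79; pay $1,114.28 → $3,238.51
Month 5: $3,238.51 +$45.04 interest = $3,283.55; pay $1,294.43 → $1,989.12
Month 6: $1,989.12 +$45.04 interest = $2,034.16; pay $1,474.58 → $559.58
Month 7: $559.58 +$45.04 interest = $604.62; pay $604.62 → $0.00

$604.62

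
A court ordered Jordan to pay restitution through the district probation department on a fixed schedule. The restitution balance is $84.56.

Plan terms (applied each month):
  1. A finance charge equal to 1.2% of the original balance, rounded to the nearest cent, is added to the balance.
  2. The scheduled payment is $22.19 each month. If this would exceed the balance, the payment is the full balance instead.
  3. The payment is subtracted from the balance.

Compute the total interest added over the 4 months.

$4.04

Month 1: opening $84.56; interest $1.01 → $85.57; payment $22.19; balance $63.38
Month 2: opening $63.38; interest $1.01 → $64.39; payment $22.19; balance $42.20
Month 3: opening $42.20; interest $1.01 → $43.21; payment $22.19; balance $21.02
Month 4: opening $21.02; interest $1.01 → $22.03; payment $22.03; balance $0.00
Total interest: $1.01 + $1.01 + $1.01 + $1.01 = $4.04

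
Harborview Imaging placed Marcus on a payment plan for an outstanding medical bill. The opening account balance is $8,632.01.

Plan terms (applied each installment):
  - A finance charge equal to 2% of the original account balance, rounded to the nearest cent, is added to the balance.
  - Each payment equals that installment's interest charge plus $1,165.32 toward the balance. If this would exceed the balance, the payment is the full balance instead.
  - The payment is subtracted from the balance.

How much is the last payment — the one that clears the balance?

$647.41

# | Opening | Interest | Payment | End bal
1 | $8,632.01 | $172.64 | $1,337.96 | $7,466.69
2 | $7,466.69 | $172.64 | $1,337.96 | $6,301.37
3 | $6,301.37 | $172.64 | $1,337.96 | $5,136.05
4 | $5,136.05 | $172.64 | $1,337.96 | $3,970.73
5 | $3,970.73 | $172.64 | $1,337.96 | $2,805.41
6 | $2,805.41 | $172.64 | $1,337.96 | $1,640.09
7 | $1,640.09 | $172.64 | $1,337.96 | $474.77
8 | $474.77 | $172.64 | $647.41 | $0.00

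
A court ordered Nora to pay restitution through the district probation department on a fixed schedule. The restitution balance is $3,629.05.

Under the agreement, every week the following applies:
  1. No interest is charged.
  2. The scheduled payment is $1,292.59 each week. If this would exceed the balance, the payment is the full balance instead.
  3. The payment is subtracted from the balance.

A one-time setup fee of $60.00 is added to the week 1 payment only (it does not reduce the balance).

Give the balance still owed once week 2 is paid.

$1,043.87

Week 1: $3,629.05 − $1,292.59 (+ $60.00 fee) → $2,336.46
Week 2: $2,336.46 − $1,292.59 → $1,043.87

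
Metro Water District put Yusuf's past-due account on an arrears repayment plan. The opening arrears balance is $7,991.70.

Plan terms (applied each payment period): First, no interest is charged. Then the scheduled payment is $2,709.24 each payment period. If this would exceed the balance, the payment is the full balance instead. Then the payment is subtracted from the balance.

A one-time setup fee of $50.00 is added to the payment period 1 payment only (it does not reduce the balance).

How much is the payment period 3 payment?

$2,573.22

# | Opening | Payment | Fee | End bal
1 | $7,991.70 | $2,709.24 | $50.00 | $5,282.46
2 | $5,282.46 | $2,709.24 | — | $2,573.22
3 | $2,573.22 | $2,573.22 | — | $0.00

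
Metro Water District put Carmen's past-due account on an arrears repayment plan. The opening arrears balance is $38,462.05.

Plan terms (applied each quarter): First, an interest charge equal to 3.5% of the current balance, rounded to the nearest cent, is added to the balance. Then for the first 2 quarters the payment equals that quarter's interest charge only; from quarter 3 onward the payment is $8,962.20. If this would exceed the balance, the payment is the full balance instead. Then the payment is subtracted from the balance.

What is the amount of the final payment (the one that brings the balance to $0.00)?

$6,583.55

Quarter 1: opening $38,462.05; interest $1,346.17 → $39,808.22; payment $1,346.17; balance $38,462.05
Quarter 2: opening $38,462.05; interest $1,346.17 → $39,808.22; payment $1,346.17; balance $38,462.05
Quarter 3: opening $38,462.05; interest $1,346.17 → $39,808.22; payment $8,962.20; balance $30,846.02
Quarter 4: opening $30,846.02; interest $1,079.61 → $31,925.63; payment $8,962.20; balance $22,963.43
Quarter 5: opening $22,963.43; interest $803.72 → $23,767.15; payment $8,962.20; balance $14,804.95
Quarter 6: opening $14,804.95; interest $518.17 → $15,323.12; payment $8,962.20; balance $6,360.92
Quarter 7: opening $6,360.92; interest $222.63 → $6,583.55; payment $6,583.55; balance $0.00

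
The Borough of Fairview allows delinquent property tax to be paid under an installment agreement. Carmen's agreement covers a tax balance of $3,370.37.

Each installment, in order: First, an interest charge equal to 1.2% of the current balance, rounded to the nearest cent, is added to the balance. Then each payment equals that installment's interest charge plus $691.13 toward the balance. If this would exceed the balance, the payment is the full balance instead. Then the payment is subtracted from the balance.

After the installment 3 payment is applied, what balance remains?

$1,296.98

Installment 1: opening $3,370.37; interest $40.44 → $3,410.81; payment $731.57; balance $2,679.24
Installment 2: opening $2,679.24; interest $32.15 → $2,711.39; payment $723.28; balance $1,988.11
Installment 3: opening $1,988.11; interest $23.86 → $2,011.97; payment $714.99; balance $1,296.98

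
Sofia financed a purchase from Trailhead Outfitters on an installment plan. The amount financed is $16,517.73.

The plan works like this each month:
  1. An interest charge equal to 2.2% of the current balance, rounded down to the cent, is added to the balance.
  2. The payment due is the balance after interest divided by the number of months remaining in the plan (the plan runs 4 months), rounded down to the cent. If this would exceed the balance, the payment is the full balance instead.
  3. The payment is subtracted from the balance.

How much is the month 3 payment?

$4,408.01

Month 1: $16,517.73 +$363.39 interest = $16,881.12; pay $4,220.28 → $12,660.84
Month 2: $12,660.84 +$278.53 interest = $12,939.37; pay $4,313.12 → $8,626.25
Month 3: $8,626.25 +$189.77 interest = $8,816.02; pay $4,408.01 → $4,408.01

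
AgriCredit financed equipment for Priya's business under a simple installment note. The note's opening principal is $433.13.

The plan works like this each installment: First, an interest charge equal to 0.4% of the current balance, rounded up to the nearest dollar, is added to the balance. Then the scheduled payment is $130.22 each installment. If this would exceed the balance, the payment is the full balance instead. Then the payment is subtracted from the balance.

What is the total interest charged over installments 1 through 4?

$6.00

# | Opening | Interest | Payment | End bal
1 | $433.13 | $2.00 | $130.22 | $304.91
2 | $304.91 | $2.00 | $130.22 | $176.69
3 | $176.69 | $1.00 | $130.22 | $47.47
4 | $47.47 | $1.00 | $48.47 | $0.00
Total interest: $2.00 + $2.00 + $1.00 + $1.00 = $6.00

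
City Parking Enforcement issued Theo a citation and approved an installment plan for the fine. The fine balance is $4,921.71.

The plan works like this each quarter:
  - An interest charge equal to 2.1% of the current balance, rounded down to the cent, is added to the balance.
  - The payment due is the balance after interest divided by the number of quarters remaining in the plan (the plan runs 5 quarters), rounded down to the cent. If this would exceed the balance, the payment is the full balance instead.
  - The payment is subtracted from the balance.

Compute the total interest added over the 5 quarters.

Quarter 1: $4,921.71 +$103.35 interest = $5,025.06; pay $1,005.01 → $4,020.05
Quarter 2: $4,020.05 +$84.42 interest = $4,104.47; pay $1,026.11 → $3,078.36
Quarter 3: $3,078.36 +$64.64 interest = $3,143.00; pay $1,047.66 → $2,095.34
Quarter 4: $2,095.34 +$44.00 interest = $2,139.34; pay $1,069.67 → $1,069.67
Quarter 5: $1,069.67 +$22.46 interest = $1,092.13; pay $1,092.13 → $0.00
Total interest: $103.35 + $84.42 + $64.64 + $44.00 + $22.46 = $318.87

$318.87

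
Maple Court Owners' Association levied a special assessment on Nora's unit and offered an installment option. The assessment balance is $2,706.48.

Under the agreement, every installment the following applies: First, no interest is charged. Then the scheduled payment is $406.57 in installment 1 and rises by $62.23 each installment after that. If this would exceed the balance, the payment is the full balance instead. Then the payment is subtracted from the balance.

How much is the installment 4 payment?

# | Opening | Payment | End bal
1 | $2,706.48 | $406.57 | $2,299.91
2 | $2,299.91 | $468.80 | $1,831.11
3 | $1,831.11 | $531.03 | $1,300.08
4 | $1,300.08 | $593.26 | $706.82

$593.26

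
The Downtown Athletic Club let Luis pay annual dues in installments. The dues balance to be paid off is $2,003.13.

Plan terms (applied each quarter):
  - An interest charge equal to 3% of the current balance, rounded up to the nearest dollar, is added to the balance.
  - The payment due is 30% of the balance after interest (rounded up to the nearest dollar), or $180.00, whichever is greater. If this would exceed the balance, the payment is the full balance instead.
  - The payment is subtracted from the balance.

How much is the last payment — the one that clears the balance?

Quarter 1: $2,003.13 +$61.00 interest = $2,064.13; pay $620.00 → $1,444.13
Quarter 2: $1,444.13 +$44.00 interest = $1,488.13; pay $447.00 → $1,041.13
Quarter 3: $1,041.13 +$32.00 interest = $1,073.13; pay $322.00 → $751.13
Quarter 4: $751.13 +$23.00 interest = $774.13; pay $233.00 → $541.13
Quarter 5: $541.13 +$17.00 interest = $558.13; pay $180.00 → $378.13
Quarter 6: $378.13 +$12.00 interest = $390.13; pay $180.00 → $210.13
Quarter 7: $210.13 +$7.00 interest = $217.13; pay $180.00 → $37.13
Quarter 8: $37.13 +$2.00 interest = $39.13; pay $39.13 → $0.00

$39.13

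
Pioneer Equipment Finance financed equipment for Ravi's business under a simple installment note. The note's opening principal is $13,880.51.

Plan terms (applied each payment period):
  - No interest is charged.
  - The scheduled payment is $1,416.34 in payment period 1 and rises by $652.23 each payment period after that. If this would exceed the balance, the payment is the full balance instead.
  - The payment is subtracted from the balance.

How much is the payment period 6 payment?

Payment period 1: opening $13,880.51; payment $1,416.34; balance $12,464.17
Payment period 2: opening $12,464.17; payment $2,068.57; balance $10,395.60
Payment period 3: opening $10,395.60; payment $2,720.80; balance $7,674.80
Payment period 4: opening $7,674.80; payment $3,373.03; balance $4,301.77
Payment period 5: opening $4,301.77; payment $4,025.26; balance $276.51
Payment period 6: opening $276.51; payment $276.51; balance $0.00

$276.51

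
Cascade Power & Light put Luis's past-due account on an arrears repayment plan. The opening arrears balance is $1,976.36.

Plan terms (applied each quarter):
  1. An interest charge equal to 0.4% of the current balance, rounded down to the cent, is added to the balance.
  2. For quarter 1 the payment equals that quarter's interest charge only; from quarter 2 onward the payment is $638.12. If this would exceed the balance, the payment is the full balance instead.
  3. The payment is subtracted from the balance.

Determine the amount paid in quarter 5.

Quarter 1: $1,976.36 +$7.90 interest = $1,984.26; pay $7.90 → $1,976.36
Quarter 2: $1,976.36 +$7.90 interest = $1,984.26; pay $638.12 → $1,346.14
Quarter 3: $1,346.14 +$5.38 interest = $1,351.52; pay $638.12 → $713.40
Quarter 4: $713.40 +$2.85 interest = $716.25; pay $638.12 → $78.13
Quarter 5: $78.13 +$0.31 interest = $78.44; pay $78.44 → $0.00

$78.44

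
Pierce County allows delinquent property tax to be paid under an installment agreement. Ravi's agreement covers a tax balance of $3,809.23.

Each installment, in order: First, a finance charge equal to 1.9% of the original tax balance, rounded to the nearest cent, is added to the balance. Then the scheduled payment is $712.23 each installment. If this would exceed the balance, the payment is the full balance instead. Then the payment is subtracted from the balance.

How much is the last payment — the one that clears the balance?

# | Opening | Interest | Payment | End bal
1 | $3,809.23 | $72.38 | $712.23 | $3,169.38
2 | $3,169.38 | $72.38 | $712.23 | $2,529.53
3 | $2,529.53 | $72.38 | $712.23 | $1,889.68
4 | $1,889.68 | $72.38 | $712.23 | $1,249.83
5 | $1,249.83 | $72.38 | $712.23 | $609.98
6 | $609.98 | $72.38 | $682.36 | $0.00

$682.36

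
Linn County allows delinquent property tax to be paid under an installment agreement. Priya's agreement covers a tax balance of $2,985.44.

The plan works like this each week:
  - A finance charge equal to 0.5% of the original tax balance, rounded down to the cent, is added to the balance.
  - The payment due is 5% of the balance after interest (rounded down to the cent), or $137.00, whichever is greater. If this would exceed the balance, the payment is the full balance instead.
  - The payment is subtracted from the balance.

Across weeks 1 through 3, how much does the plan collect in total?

$430.27

Week 1: opening $2,985.44; interest $14.92 → $3,000.36; payment $150.01; balance $2,850.35
Week 2: opening $2,850.35; interest $14.92 → $2,865.27; payment $143.26; balance $2,722.01
Week 3: opening $2,722.01; interest $14.92 → $2,736.93; payment $137.00; balance $2,599.93
Total paid: $430.27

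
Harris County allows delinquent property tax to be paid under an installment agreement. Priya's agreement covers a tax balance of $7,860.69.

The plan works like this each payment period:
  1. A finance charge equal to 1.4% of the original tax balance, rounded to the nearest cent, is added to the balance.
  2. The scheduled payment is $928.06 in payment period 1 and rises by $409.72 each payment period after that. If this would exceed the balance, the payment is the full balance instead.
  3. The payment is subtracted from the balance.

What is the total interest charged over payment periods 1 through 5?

Payment period 1: opening $7,860.69; interest $110.05 → $7,970.74; payment $928.06; balance $7,042.68
Payment period 2: opening $7,042.68; interest $110.05 → $7,152.73; payment $1,337.78; balance $5,814.95
Payment period 3: opening $5,814.95; interest $110.05 → $5,925.00; payment $1,747.50; balance $4,177.50
Payment period 4: opening $4,177.50; interest $110.05 → $4,287.55; payment $2,157.22; balance $2,130.33
Payment period 5: opening $2,130.33; interest $110.05 → $2,240.38; payment $2,240.38; balance $0.00
Total interest: $110.05 + $110.05 + $110.05 + $110.05 + $110.05 = $550.25

$550.25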